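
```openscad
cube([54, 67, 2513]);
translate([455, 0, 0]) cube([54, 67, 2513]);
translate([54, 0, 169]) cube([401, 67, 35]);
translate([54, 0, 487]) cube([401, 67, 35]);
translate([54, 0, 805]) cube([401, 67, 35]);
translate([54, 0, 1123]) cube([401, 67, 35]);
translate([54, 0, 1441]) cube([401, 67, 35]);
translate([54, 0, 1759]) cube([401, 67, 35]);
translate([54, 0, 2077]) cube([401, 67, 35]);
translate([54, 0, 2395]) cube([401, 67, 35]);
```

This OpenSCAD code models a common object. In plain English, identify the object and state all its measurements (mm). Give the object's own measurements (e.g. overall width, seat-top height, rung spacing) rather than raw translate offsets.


A straight ladder. Two 54×67 mm vertical rails, 2513 mm tall, stand 509 mm apart (outside-to-outside) with their front faces coplanar on the −y side. 8 rungs, each 67 mm deep and 35 mm tall, span between the inner faces of the rails, front faces flush with the rails. The lowest rung's underside is at z = 169 mm and rungs are spaced 318 mm apart (underside to underside).


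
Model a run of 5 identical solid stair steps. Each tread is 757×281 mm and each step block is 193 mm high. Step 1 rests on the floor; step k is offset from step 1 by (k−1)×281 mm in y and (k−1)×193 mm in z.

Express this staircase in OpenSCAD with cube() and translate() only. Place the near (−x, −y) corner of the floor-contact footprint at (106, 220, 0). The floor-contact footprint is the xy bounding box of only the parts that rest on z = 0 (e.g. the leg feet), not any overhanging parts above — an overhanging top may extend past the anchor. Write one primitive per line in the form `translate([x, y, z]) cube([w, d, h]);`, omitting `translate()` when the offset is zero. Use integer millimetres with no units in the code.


translate([106, 220, 0]) cube([757, 281, 193]);
translate([106, 501, 193]) cube([757, 281, 193]);
translate([106, 782, 386]) cube([757, 281, 193]);
translate([106, 1063, 579]) cube([757, 281, 193]);
translate([106, 1344, 772]) cube([757, 281, 193]);


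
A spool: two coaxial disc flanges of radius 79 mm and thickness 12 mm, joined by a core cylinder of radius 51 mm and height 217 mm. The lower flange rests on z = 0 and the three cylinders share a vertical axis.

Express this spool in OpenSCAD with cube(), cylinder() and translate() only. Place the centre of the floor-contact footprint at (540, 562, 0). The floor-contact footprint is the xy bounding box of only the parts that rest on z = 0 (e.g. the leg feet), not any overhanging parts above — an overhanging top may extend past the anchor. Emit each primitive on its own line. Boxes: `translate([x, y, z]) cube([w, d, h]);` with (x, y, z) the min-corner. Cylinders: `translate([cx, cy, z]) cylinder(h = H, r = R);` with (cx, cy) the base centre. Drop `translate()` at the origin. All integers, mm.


translate([540, 562, 0]) cylinder(h = 12, r = 79);
translate([540, 562, 12]) cylinder(h = 217, r = 51);
translate([540, 562, 229]) cylinder(h = 12, r = 79);


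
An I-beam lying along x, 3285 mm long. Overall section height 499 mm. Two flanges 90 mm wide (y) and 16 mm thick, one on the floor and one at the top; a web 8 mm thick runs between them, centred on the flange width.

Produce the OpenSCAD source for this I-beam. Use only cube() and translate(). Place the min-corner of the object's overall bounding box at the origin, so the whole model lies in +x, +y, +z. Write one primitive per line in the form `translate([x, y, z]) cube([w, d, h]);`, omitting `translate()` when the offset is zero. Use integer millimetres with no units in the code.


cube([3285, 90, 16]);
translate([0, 41, 16]) cube([3285, 8, 467]);
translate([0, 0, 483]) cube([3285, 90, 16]);


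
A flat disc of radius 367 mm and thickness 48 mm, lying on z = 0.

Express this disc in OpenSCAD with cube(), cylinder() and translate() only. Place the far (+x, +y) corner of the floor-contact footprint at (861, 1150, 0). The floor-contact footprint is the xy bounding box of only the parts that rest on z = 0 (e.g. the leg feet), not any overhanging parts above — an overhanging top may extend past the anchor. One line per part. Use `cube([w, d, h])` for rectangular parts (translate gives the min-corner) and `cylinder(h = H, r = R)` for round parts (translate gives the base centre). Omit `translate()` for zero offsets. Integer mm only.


translate([494, 783, 0]) cylinder(h = 48, r = 367);


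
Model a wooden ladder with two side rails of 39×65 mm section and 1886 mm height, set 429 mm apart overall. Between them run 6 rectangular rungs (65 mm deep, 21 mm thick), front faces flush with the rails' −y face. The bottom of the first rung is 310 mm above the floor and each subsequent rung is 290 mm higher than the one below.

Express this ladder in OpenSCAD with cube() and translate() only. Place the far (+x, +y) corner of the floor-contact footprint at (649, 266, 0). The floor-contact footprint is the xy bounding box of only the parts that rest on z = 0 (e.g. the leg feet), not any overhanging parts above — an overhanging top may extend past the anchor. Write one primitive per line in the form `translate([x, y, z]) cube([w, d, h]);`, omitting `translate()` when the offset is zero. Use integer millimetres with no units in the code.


// rung span = 429 - 2*39 = 351
// rung[k] z = 310 + k*290
translate([220, 201, 0]) cube([39, 65, 1886]);
translate([610, 201, 0]) cube([39, 65, 1886]);
translate([259, 201, 310]) cube([351, 65, 21]);
translate([259, 201, 600]) cube([351, 65, 21]);
translate([259, 201, 890]) cube([351, 65, 21]);
translate([259, 201, 1180]) cube([351, 65, 21]);
translate([259, 201, 1470]) cube([351, 65, 21]);
translate([259, 201, 1760]) cube([351, 65, 21]);


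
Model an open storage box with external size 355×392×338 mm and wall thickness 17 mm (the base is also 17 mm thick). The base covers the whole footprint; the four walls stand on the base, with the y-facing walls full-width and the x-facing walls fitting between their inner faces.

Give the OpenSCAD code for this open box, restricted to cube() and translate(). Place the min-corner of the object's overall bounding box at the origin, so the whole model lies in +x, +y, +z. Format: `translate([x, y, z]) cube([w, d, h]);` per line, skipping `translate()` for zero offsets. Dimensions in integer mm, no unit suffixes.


cube([355, 392, 17]);
translate([0, 0, 17]) cube([355, 17, 321]);
translate([0, 375, 17]) cube([355, 17, 321]);
translate([0, 17, 17]) cube([17, 358, 321]);
translate([338, 17, 17]) cube([17, 358, 321]);


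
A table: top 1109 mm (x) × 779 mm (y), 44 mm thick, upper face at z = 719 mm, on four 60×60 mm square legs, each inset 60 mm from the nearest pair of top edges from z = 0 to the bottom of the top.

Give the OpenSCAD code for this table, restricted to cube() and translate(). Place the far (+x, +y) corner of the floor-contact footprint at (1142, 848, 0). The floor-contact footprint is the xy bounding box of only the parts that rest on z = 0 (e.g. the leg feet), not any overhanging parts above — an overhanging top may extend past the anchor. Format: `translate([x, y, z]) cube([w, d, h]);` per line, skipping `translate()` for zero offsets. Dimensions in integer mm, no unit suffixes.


// leg_h = 719 - 44 = 675
translate([93, 129, 675]) cube([1109, 779, 44]);
translate([153, 189, 0]) cube([60, 60, 675]);
translate([1082, 189, 0]) cube([60, 60, 675]);
translate([153, 788, 0]) cube([60, 60, 675]);
translate([1082, 788, 0]) cube([60, 60, 675]);


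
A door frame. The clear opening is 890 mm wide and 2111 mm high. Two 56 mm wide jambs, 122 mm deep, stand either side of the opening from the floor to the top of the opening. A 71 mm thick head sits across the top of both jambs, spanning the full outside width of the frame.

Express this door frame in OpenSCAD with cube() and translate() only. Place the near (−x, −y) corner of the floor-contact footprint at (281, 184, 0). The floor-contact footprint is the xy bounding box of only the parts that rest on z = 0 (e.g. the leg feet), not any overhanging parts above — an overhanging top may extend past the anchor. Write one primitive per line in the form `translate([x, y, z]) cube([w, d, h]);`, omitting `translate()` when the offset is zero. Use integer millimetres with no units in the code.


translate([281, 184, 0]) cube([56, 122, 2111]);
translate([1227, 184, 0]) cube([56, 122, 2111]);
translate([281, 184, 2111]) cube([1002, 122, 71]);


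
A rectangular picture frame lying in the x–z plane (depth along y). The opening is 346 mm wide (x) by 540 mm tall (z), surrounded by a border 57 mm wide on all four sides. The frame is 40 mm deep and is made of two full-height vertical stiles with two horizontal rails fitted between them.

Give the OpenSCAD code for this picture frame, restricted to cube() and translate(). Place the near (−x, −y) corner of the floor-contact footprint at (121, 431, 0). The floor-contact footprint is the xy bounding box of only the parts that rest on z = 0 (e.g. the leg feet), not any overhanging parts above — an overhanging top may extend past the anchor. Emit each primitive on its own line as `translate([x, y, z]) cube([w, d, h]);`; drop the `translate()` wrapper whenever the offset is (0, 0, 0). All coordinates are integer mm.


translate([121, 431, 0]) cube([57, 40, 654]);
translate([524, 431, 0]) cube([57, 40, 654]);
translate([178, 431, 0]) cube([346, 40, 57]);
translate([178, 431, 597]) cube([346, 40, 57]);


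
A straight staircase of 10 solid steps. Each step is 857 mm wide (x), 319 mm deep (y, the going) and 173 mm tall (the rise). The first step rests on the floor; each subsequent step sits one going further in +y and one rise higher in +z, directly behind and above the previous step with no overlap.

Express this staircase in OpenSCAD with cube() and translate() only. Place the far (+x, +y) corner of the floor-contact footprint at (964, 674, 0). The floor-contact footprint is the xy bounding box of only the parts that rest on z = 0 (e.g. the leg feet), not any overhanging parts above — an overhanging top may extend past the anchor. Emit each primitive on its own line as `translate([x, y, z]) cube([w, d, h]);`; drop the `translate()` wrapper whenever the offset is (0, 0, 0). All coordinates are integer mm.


translate([107, 355, 0]) cube([857, 319, 173]);
translate([107, 674, 173]) cube([857, 319, 173]);
translate([107, 993, 346]) cube([857, 319, 173]);
translate([107, 1312, 519]) cube([857, 319, 173]);
translate([107, 1631, 692]) cube([857, 319, 173]);
translate([107, 1950, 865]) cube([857, 319, 173]);
translate([107, 2269, 1038]) cube([857, 319, 173]);
translate([107, 2588, 1211]) cube([857, 319, 173]);
translate([107, 2907, 1384]) cube([857, 319, 173]);
translate([107, 3226, 1557]) cube([857, 319, 173]);


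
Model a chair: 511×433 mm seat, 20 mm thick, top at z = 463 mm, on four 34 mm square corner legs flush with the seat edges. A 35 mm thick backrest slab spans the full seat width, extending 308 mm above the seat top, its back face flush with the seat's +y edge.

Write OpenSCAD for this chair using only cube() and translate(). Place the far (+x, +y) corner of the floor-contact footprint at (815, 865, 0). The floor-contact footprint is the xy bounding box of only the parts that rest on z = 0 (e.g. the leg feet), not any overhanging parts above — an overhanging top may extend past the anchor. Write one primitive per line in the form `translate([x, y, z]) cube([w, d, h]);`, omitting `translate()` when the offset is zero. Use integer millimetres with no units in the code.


translate([304, 432, 443]) cube([511, 433, 20]);
translate([304, 432, 0]) cube([34, 34, 443]);
translate([781, 432, 0]) cube([34, 34, 443]);
translate([304, 831, 0]) cube([34, 34, 443]);
translate([781, 831, 0]) cube([34, 34, 443]);
translate([304, 830, 463]) cube([511, 35, 308]);


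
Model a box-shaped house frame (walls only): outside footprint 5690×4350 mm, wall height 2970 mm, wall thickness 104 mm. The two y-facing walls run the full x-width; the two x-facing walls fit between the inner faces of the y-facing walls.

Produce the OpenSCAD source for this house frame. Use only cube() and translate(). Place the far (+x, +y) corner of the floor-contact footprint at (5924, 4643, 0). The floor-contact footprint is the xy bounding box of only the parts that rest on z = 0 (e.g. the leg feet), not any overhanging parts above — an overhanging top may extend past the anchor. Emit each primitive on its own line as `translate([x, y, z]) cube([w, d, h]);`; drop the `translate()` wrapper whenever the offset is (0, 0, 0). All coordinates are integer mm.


translate([234, 293, 0]) cube([5690, 104, 2970]);
translate([234, 4539, 0]) cube([5690, 104, 2970]);
translate([234, 397, 0]) cube([104, 4142, 2970]);
translate([5820, 397, 0]) cube([104, 4142, 2970]);


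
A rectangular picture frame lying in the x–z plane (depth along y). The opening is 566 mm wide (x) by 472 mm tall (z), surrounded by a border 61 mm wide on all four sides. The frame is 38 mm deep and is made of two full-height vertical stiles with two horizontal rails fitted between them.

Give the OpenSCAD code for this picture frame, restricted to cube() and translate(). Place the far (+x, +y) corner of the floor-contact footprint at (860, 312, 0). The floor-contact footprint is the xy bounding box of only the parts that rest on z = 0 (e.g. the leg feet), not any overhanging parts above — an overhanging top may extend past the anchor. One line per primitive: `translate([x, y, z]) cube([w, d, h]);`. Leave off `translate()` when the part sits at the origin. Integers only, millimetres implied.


translate([172, 274, 0]) cube([61, 38, 594]);
translate([799, 274, 0]) cube([61, 38, 594]);
translate([233, 274, 0]) cube([566, 38, 61]);
translate([233, 274, 533]) cube([566, 38, 61]);


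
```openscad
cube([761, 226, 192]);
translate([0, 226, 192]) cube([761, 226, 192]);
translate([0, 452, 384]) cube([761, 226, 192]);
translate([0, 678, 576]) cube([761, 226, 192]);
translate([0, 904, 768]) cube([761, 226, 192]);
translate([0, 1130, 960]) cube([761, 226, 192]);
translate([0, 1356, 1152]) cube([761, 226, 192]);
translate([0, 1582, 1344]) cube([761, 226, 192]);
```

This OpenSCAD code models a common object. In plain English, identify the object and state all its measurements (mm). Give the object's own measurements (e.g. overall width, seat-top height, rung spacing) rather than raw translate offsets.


A straight staircase of 8 solid steps. Each step is 761 mm wide (x), 226 mm deep (y, the going) and 192 mm tall (the rise). The first step rests on the floor; each subsequent step sits one going further in +y and one rise higher in +z, directly behind and above the previous step with no overlap.


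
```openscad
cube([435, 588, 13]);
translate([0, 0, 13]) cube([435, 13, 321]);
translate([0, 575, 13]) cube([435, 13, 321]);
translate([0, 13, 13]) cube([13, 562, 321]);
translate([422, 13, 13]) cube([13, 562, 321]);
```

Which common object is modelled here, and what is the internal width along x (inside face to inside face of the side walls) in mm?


An open box. The internal width is 409 mm.

A 435×588 base slab with four walls standing on it — an open box. The base is 435 mm wide and the walls are 13 mm thick, so the internal width is 435 − 2 × 13 = 409 mm.


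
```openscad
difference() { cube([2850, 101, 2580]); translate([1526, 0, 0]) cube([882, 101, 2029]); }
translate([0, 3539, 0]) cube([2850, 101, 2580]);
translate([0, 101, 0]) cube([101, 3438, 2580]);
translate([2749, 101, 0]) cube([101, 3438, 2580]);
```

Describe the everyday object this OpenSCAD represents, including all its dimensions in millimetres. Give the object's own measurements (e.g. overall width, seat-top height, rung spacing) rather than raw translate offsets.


A single room: four walls, each 2580 mm tall and 101 mm thick, enclosing an outside footprint 2850×3640 mm (x × y), no floor or roof. The front and back walls (−y and +y sides) run the full x-width; the side walls fit between their inner faces. A door opening 882 mm wide and 2029 mm tall is cut through the front wall from the floor up, its −x edge 1526 mm from the wall's −x end.


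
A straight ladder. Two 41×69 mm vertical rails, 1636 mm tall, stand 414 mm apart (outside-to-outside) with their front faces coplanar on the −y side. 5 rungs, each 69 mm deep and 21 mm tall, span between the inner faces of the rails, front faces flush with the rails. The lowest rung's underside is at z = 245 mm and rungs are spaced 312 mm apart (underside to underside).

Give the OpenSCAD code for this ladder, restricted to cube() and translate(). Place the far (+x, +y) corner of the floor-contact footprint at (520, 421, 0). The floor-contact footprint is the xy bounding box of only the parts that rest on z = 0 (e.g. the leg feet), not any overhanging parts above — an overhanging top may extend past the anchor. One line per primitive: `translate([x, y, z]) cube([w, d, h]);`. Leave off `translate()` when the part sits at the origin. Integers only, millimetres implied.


translate([106, 352, 0]) cube([41, 69, 1636]);
translate([479, 352, 0]) cube([41, 69, 1636]);
translate([147, 352, 245]) cube([332, 69, 21]);
translate([147, 352, 557]) cube([332, 69, 21]);
translate([147, 352, 869]) cube([332, 69, 21]);
translate([147, 352, 1181]) cube([332, 69, 21]);
translate([147, 352, 1493]) cube([332, 69, 21]);


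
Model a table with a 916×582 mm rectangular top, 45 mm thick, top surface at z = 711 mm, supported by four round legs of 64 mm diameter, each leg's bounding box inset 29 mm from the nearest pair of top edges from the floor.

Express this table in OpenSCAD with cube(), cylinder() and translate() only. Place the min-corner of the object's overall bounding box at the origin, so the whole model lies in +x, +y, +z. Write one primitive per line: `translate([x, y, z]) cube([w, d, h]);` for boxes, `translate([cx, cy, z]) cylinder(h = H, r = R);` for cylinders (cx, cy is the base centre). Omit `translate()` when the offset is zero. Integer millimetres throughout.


translate([0, 0, 666]) cube([916, 582, 45]);
translate([61, 61, 0]) cylinder(h = 666, r = 32);
translate([855, 61, 0]) cylinder(h = 666, r = 32);
translate([61, 521, 0]) cylinder(h = 666, r = 32);
translate([855, 521, 0]) cylinder(h = 666, r = 32);


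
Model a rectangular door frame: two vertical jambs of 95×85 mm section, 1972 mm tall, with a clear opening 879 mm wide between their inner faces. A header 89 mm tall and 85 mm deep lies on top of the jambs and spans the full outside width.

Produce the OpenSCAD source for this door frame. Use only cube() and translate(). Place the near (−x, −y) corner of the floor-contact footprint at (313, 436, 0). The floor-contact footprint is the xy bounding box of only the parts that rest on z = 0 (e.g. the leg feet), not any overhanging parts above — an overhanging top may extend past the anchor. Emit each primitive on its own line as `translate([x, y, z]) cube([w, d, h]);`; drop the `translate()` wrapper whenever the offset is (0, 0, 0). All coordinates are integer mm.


translate([313, 436, 0]) cube([95, 85, 1972]);
translate([1287, 436, 0]) cube([95, 85, 1972]);
translate([313, 436, 1972]) cube([1069, 85, 89]);


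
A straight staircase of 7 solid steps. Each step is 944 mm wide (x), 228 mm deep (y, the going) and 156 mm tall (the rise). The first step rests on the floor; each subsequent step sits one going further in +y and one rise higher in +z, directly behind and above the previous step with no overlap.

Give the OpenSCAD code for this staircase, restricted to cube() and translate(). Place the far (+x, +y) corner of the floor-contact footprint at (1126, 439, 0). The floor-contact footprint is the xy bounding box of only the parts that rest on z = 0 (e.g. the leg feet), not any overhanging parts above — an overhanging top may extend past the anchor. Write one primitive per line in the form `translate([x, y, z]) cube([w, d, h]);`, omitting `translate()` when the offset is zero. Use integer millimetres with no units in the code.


translate([182, 211, 0]) cube([944, 228, 156]);
translate([182, 439, 156]) cube([944, 228, 156]);
translate([182, 667, 312]) cube([944, 228, 156]);
translate([182, 895, 468]) cube([944, 228, 156]);
translate([182, 1123, 624]) cube([944, 228, 156]);
translate([182, 1351, 780]) cube([944, 228, 156]);
translate([182, 1579, 936]) cube([944, 228, 156]);


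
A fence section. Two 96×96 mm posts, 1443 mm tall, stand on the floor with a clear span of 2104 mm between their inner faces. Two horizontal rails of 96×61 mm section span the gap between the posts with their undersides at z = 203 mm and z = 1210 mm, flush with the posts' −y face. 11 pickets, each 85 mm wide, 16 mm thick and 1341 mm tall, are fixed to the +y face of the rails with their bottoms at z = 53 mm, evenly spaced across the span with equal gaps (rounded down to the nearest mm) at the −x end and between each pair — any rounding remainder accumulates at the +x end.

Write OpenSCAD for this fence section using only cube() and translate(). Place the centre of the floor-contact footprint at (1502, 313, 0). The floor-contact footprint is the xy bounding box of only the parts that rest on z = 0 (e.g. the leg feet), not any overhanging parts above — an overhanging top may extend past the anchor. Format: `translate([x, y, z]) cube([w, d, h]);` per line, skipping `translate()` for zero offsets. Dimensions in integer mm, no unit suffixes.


translate([354, 265, 0]) cube([96, 96, 1443]);
translate([2554, 265, 0]) cube([96, 96, 1443]);
translate([450, 265, 203]) cube([2104, 96, 61]);
translate([450, 265, 1210]) cube([2104, 96, 61]);
translate([547, 361, 53]) cube([85, 16, 1341]);
translate([729, 361, 53]) cube([85, 16, 1341]);
translate([911, 361, 53]) cube([85, 16, 1341]);
translate([1093, 361, 53]) cube([85, 16, 1341]);
translate([1275, 361, 53]) cube([85, 16, 1341]);
translate([1457, 361, 53]) cube([85, 16, 1341]);
translate([1639, 361, 53]) cube([85, 16, 1341]);
translate([1821, 361, 53]) cube([85, 16, 1341]);
translate([2003, 361, 53]) cube([85, 16, 1341]);
translate([2185, 361, 53]) cube([85, 16, 1341]);
translate([2367, 361, 53]) cube([85, 16, 1341]);


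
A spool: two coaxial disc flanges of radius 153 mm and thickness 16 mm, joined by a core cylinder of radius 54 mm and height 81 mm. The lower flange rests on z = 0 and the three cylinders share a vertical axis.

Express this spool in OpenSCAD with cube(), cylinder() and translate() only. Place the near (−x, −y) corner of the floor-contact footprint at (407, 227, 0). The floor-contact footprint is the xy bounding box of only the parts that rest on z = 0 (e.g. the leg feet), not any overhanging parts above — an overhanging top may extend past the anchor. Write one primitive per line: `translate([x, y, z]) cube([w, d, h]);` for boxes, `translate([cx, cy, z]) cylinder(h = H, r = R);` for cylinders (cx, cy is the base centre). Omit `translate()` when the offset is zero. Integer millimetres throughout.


translate([560, 380, 0]) cylinder(h = 16, r = 153);
translate([560, 380, 16]) cylinder(h = 81, r = 54);
translate([560, 380, 97]) cylinder(h = 16, r = 153);


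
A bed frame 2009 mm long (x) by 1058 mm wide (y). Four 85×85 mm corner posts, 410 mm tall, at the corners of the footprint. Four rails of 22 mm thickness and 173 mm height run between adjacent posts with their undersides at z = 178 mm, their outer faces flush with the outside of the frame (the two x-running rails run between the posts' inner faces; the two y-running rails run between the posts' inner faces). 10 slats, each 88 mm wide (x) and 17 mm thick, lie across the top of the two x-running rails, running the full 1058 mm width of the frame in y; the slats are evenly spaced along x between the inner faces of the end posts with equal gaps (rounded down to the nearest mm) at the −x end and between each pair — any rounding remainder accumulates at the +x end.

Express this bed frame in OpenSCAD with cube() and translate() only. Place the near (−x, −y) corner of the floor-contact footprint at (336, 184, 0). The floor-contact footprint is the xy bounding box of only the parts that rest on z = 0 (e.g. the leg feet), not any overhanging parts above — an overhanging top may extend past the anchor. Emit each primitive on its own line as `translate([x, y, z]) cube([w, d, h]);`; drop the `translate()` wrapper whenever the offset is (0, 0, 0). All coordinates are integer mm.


translate([336, 184, 0]) cube([85, 85, 410]);
translate([336, 1157, 0]) cube([85, 85, 410]);
translate([2260, 184, 0]) cube([85, 85, 410]);
translate([2260, 1157, 0]) cube([85, 85, 410]);
translate([421, 184, 178]) cube([1839, 22, 173]);
translate([421, 1220, 178]) cube([1839, 22, 173]);
translate([336, 269, 178]) cube([22, 888, 173]);
translate([2323, 269, 178]) cube([22, 888, 173]);
translate([508, 184, 351]) cube([88, 1058, 17]);
translate([683, 184, 351]) cube([88, 1058, 17]);
translate([858, 184, 351]) cube([88, 1058, 17]);
translate([1033, 184, 351]) cube([88, 1058, 17]);
translate([1208, 184, 351]) cube([88, 1058, 17]);
translate([1383, 184, 351]) cube([88, 1058, 17]);
translate([1558, 184, 351]) cube([88, 1058, 17]);
translate([1733, 184, 351]) cube([88, 1058, 17]);
translate([1908, 184, 351]) cube([88, 1058, 17]);
translate([2083, 184, 351]) cube([88, 1058, 17]);


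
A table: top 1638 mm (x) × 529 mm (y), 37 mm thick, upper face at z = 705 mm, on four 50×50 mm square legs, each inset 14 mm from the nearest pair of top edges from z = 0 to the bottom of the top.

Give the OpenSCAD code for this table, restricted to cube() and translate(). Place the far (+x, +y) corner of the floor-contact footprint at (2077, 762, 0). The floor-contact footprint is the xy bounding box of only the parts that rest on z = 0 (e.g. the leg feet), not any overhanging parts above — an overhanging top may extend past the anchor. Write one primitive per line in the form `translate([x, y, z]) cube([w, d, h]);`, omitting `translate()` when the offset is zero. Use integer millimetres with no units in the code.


translate([453, 247, 668]) cube([1638, 529, 37]);
translate([467, 261, 0]) cube([50, 50, 668]);
translate([2027, 261, 0]) cube([50, 50, 668]);
translate([467, 712, 0]) cube([50, 50, 668]);
translate([2027, 712, 0]) cube([50, 50, 668]);


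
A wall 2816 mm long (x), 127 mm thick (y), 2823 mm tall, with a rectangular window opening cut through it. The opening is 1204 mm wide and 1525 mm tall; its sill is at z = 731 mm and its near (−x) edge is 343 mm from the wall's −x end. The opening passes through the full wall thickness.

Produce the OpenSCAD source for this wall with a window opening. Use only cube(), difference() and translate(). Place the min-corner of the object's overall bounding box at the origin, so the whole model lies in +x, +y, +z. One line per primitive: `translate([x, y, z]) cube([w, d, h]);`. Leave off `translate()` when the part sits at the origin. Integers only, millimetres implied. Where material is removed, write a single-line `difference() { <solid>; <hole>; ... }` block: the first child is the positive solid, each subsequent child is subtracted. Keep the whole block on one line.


difference() { cube([2816, 127, 2823]); translate([343, 0, 731]) cube([1204, 127, 1525]); }


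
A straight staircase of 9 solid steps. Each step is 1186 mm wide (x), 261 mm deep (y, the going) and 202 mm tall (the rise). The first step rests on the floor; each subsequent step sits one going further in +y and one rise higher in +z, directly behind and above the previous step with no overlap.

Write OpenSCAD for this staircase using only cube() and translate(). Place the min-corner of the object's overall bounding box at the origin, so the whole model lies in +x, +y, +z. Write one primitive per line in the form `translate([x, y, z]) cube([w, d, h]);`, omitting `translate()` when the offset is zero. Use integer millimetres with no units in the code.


cube([1186, 261, 202]);
translate([0, 261, 202]) cube([1186, 261, 202]);
translate([0, 522, 404]) cube([1186, 261, 202]);
translate([0, 783, 606]) cube([1186, 261, 202]);
translate([0, 1044, 808]) cube([1186, 261, 202]);
translate([0, 1305, 1010]) cube([1186, 261, 202]);
translate([0, 1566, 1212]) cube([1186, 261, 202]);
translate([0, 1827, 1414]) cube([1186, 261, 202]);
translate([0, 2088, 1616]) cube([1186, 261, 202]);


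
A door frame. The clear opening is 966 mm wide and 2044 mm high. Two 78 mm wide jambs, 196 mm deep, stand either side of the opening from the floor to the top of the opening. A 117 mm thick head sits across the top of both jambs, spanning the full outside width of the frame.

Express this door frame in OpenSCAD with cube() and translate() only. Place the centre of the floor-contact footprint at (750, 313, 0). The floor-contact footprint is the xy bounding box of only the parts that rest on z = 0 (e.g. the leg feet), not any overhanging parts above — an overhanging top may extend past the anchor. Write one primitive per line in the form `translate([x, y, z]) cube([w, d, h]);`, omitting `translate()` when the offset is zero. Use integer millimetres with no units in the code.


translate([189, 215, 0]) cube([78, 196, 2044]);
translate([1233, 215, 0]) cube([78, 196, 2044]);
translate([189, 215, 2044]) cube([1122, 196, 117]);


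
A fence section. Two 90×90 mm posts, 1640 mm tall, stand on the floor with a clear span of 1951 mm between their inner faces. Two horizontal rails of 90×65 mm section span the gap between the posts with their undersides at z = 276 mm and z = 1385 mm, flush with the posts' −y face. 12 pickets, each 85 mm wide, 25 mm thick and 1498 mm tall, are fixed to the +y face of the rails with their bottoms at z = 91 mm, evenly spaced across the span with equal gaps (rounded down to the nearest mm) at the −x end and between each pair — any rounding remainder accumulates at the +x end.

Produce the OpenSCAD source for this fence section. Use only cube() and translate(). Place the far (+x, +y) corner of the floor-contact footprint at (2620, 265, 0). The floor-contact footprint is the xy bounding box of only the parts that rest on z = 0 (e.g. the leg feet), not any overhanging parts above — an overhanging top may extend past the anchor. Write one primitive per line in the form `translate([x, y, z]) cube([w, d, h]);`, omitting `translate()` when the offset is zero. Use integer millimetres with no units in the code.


translate([489, 175, 0]) cube([90, 90, 1640]);
translate([2530, 175, 0]) cube([90, 90, 1640]);
translate([579, 175, 276]) cube([1951, 90, 65]);
translate([579, 175, 1385]) cube([1951, 90, 65]);
translate([650, 265, 91]) cube([85, 25, 1498]);
translate([806, 265, 91]) cube([85, 25, 1498]);
translate([962, 265, 91]) cube([85, 25, 1498]);
translate([1118, 265, 91]) cube([85, 25, 1498]);
translate([1274, 265, 91]) cube([85, 25, 1498]);
translate([1430, 265, 91]) cube([85, 25, 1498]);
translate([1586, 265, 91]) cube([85, 25, 1498]);
translate([1742, 265, 91]) cube([85, 25, 1498]);
translate([1898, 265, 91]) cube([85, 25, 1498]);
translate([2054, 265, 91]) cube([85, 25, 1498]);
translate([2210, 265, 91]) cube([85, 25, 1498]);
translate([2366, 265, 91]) cube([85, 25, 1498]);


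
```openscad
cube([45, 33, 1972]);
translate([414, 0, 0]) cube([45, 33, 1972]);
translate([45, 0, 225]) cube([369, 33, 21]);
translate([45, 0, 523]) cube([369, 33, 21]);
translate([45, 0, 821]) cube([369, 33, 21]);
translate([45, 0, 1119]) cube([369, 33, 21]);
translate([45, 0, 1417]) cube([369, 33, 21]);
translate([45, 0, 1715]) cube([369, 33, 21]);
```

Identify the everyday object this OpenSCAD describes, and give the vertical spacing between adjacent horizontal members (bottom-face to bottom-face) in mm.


A ladder. The rung spacing is 298 mm.

Two tall 45×33 posts with 6 short bars between them — a ladder. Adjacent rungs sit at z = 225 and z = 523, so the spacing is 523 − 225 = 298 mm.


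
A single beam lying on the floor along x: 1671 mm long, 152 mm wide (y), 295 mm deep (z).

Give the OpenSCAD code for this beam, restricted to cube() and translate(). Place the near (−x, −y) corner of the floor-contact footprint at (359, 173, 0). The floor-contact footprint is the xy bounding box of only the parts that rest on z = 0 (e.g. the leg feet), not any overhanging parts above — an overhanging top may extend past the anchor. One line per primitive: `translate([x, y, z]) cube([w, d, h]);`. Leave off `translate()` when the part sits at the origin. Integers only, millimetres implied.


translate([359, 173, 0]) cube([1671, 152, 295]);


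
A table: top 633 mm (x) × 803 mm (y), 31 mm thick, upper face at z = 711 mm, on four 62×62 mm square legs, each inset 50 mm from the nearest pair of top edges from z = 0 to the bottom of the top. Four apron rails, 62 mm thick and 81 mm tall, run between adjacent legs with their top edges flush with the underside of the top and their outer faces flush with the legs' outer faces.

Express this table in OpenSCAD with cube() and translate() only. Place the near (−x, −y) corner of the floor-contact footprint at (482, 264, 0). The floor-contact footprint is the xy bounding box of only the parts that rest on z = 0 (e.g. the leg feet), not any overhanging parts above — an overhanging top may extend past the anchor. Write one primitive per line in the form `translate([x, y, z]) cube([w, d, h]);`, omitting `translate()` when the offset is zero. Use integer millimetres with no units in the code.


translate([432, 214, 680]) cube([633, 803, 31]);
translate([482, 264, 0]) cube([62, 62, 680]);
translate([953, 264, 0]) cube([62, 62, 680]);
translate([482, 905, 0]) cube([62, 62, 680]);
translate([953, 905, 0]) cube([62, 62, 680]);
translate([544, 264, 599]) cube([409, 62, 81]);
translate([544, 905, 599]) cube([409, 62, 81]);
translate([482, 326, 599]) cube([62, 579, 81]);
translate([953, 326, 599]) cube([62, 579, 81]);


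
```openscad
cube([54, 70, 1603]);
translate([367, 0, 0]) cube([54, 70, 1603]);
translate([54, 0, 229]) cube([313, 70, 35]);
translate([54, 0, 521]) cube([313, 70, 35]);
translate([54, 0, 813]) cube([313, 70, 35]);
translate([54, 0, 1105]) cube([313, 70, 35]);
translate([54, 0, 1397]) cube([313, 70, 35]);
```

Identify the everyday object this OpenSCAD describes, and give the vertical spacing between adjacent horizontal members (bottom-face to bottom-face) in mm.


A ladder. The rung spacing is 292 mm.

Two tall 54×70 posts with 5 short bars between them — a ladder. Adjacent rungs sit at z = 229 and z = 521, so the spacing is 521 − 229 = 292 mm.


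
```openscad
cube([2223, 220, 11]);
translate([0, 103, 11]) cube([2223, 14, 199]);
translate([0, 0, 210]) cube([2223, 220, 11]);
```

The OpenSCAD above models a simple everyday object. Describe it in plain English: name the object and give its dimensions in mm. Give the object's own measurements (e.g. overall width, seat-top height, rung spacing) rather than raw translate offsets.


An I-beam lying along x, 2223 mm long. Overall section height 221 mm. Two flanges 220 mm wide (y) and 11 mm thick, one on the floor and one at the top; a web 14 mm thick runs between them, centred on the flange width.


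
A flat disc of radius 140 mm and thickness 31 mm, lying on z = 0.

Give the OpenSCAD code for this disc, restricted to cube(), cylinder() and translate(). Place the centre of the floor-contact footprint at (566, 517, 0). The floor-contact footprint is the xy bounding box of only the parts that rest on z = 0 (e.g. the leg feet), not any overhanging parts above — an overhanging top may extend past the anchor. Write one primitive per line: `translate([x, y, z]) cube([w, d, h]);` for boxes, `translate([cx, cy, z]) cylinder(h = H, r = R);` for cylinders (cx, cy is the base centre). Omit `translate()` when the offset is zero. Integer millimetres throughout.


translate([566, 517, 0]) cylinder(h = 31, r = 140);


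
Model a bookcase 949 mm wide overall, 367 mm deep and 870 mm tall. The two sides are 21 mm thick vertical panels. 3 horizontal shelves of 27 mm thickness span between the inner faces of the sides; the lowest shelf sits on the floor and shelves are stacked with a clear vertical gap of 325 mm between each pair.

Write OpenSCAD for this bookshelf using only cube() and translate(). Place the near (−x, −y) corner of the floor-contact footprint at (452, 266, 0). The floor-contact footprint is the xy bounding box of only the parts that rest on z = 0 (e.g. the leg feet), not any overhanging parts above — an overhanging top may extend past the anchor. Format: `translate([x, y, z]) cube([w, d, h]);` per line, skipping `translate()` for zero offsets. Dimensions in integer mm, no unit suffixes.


translate([452, 266, 0]) cube([21, 367, 870]);
translate([1380, 266, 0]) cube([21, 367, 870]);
translate([473, 266, 0]) cube([907, 367, 27]);
translate([473, 266, 352]) cube([907, 367, 27]);
translate([473, 266, 704]) cube([907, 367, 27]);


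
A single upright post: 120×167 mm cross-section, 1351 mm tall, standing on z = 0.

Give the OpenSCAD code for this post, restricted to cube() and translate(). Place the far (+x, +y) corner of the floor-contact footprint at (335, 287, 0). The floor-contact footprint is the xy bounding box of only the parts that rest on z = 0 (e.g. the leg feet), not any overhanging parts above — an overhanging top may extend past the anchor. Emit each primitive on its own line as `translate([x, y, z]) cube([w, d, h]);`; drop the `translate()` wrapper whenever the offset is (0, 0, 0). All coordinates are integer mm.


translate([215, 120, 0]) cube([120, 167, 1351]);


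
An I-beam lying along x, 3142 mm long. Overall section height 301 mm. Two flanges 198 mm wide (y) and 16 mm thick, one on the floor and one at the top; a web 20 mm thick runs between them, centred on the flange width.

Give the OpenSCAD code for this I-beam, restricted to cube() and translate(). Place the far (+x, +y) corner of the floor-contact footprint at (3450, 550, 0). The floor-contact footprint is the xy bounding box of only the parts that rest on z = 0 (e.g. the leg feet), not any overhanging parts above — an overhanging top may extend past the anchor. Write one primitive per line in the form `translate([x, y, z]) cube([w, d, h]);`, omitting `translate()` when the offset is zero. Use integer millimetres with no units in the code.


translate([308, 352, 0]) cube([3142, 198, 16]);
translate([308, 441, 16]) cube([3142, 20, 269]);
translate([308, 352, 285]) cube([3142, 198, 16]);


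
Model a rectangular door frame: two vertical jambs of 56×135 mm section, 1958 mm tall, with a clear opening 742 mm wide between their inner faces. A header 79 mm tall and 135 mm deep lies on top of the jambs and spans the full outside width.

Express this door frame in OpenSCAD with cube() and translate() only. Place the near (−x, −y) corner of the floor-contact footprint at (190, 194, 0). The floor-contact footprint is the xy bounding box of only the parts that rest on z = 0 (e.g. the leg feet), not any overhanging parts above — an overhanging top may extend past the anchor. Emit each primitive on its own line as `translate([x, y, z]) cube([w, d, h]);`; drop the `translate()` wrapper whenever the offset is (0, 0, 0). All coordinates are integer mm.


translate([190, 194, 0]) cube([56, 135, 1958]);
translate([988, 194, 0]) cube([56, 135, 1958]);
translate([190, 194, 1958]) cube([854, 135, 79]);


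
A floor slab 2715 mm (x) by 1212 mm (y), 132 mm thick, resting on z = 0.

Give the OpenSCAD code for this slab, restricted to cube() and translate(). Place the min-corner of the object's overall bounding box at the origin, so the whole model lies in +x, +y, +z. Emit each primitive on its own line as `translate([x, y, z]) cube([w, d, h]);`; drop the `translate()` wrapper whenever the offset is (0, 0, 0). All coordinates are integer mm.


cube([2715, 1212, 132]);


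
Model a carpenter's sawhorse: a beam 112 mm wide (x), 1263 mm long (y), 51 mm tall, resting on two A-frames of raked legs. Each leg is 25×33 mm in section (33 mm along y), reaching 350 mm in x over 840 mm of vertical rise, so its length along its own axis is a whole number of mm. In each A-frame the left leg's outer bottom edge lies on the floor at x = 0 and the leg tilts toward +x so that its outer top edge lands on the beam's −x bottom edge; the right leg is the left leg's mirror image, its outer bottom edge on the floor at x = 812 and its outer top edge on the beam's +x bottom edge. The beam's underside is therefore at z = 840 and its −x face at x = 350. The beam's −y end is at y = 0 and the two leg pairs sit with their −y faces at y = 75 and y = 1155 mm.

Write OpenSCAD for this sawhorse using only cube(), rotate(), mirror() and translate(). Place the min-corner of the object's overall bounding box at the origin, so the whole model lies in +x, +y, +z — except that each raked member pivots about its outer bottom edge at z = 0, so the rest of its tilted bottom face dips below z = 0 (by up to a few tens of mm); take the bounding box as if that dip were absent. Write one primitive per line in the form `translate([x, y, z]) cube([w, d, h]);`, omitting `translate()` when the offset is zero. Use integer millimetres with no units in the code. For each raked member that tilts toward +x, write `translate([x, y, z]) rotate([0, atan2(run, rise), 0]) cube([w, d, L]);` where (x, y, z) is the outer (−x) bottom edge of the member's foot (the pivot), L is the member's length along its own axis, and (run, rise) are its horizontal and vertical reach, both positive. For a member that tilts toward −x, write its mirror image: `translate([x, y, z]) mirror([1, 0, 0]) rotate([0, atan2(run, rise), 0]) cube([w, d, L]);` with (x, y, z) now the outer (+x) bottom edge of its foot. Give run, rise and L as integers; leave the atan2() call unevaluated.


translate([350, 0, 840]) cube([112, 1263, 51]);
translate([0, 75, 0]) rotate([0, atan2(350, 840), 0]) cube([25, 33, 910]);
translate([812, 75, 0]) mirror([1, 0, 0]) rotate([0, atan2(350, 840), 0]) cube([25, 33, 910]);
translate([0, 1155, 0]) rotate([0, atan2(350, 840), 0]) cube([25, 33, 910]);
translate([812, 1155, 0]) mirror([1, 0, 0]) rotate([0, atan2(350, 840), 0]) cube([25, 33, 910]);
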